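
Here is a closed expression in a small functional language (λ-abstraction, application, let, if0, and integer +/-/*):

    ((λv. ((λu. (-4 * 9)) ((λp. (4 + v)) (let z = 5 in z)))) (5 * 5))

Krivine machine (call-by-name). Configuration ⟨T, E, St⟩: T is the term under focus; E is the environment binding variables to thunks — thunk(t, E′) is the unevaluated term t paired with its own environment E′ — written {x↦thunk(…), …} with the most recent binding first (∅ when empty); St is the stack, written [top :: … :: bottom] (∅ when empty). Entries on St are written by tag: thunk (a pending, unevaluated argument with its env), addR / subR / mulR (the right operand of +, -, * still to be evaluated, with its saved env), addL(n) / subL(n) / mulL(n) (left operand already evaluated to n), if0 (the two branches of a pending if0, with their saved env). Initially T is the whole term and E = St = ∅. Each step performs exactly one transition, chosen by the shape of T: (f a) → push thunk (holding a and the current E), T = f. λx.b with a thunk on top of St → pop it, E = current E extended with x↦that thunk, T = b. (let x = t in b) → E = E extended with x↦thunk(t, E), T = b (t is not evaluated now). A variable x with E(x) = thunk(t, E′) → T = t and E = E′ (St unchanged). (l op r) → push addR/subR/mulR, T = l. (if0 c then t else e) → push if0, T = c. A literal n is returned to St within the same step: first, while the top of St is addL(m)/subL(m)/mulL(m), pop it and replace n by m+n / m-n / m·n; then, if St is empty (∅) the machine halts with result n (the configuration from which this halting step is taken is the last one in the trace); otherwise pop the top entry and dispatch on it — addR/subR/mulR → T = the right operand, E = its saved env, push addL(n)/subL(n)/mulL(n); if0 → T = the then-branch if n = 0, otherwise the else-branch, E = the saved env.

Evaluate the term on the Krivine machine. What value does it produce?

Answer: -36

Derivation:
step 0: ⟨T=((λv. ((λu. (-4 * 9)) ((λp. (4 + v)) (let z = 5 in z)))) (5 * 5)); E=∅; St=∅⟩
step 1: ⟨T=(λv. ((λu. (-4 * 9)) ((λp. (4 + v)) (let z = 5 in z)))); E=∅; St=[thunk]⟩
step 2: ⟨T=((λu. (-4 * 9)) ((λp. (4 + v)) (let z = 5 in z))); E={v↦thunk((5 * 5), ∅)}; St=∅⟩
step 3: ⟨T=(λu. (-4 * 9)); E={v↦thunk((5 * 5), ∅)}; St=[thunk]⟩
step 4: ⟨T=(-4 * 9); E={u↦thunk(((λp. (4 + v)) (let z = 5 in z)), {v↦thunk((5 * 5), ∅)}), v↦thunk((5 * 5), ∅)}; St=∅⟩
step 5: ⟨T=-4; E={u↦thunk(((λp. (4 + v)) (let z = 5 in z)), {v↦thunk((5 * 5), ∅)}), v↦thunk((5 * 5), ∅)}; St=[mulR]⟩
step 6: ⟨T=9; E={u↦thunk(((λp. (4 + v)) (let z = 5 in z)), {v↦thunk((5 * 5), ∅)}), v↦thunk((5 * 5), ∅)}; St=[mulL(-4)]⟩
→ final value -36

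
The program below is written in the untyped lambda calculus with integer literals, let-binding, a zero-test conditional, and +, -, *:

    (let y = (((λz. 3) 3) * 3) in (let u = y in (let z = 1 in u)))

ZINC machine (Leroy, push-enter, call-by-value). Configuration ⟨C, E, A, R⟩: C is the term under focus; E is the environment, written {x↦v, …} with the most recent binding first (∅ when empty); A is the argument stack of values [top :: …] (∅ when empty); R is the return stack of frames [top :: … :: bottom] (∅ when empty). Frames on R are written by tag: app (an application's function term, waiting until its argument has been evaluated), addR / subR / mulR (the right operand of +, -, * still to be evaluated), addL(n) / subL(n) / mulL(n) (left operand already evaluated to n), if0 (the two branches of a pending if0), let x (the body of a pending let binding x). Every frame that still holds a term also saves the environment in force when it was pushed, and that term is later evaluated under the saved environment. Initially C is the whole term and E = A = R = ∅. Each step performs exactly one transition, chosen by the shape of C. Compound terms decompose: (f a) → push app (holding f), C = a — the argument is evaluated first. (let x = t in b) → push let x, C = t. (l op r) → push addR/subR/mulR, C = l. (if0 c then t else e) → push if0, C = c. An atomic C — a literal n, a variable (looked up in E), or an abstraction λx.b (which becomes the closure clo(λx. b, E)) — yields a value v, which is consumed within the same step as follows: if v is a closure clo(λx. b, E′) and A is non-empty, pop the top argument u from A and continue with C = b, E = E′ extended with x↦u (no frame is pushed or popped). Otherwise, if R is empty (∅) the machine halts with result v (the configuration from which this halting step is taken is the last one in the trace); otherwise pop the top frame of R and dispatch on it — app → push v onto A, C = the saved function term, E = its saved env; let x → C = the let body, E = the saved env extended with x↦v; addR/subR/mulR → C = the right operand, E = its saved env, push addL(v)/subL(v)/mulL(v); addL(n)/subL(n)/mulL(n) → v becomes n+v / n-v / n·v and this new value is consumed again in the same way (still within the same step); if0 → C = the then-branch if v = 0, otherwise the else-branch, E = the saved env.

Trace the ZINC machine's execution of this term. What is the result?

Answer: 9

Derivation:
0. ⟨C=(let y = (((λz. 3) 3) * 3) in (let u = y in (let z = 1 in u))); E=∅; A=∅; R=∅⟩
1. ⟨C=(((λz. 3) 3) * 3); E=∅; A=∅; R=[let y]⟩
2. ⟨C=((λz. 3) 3); E=∅; A=∅; R=[mulR :: let y]⟩
3. ⟨C=3; E=∅; A=∅; R=[app :: mulR :: let y]⟩
4. ⟨C=(λz. 3); E=∅; A=[3]; R=[mulR :: let y]⟩
5. ⟨C=3; E={z↦3}; A=∅; R=[mulR :: let y]⟩
6. ⟨C=3; E=∅; A=∅; R=[mulL(3) :: let y]⟩
7. ⟨C=(let u = y in (let z = 1 in u)); E={y↦9}; A=∅; R=∅⟩
8. ⟨C=y; E={y↦9}; A=∅; R=[let u]⟩
9. ⟨C=(let z = 1 in u); E={u↦9, y↦9}; A=∅; R=∅⟩
10. ⟨C=1; E={u↦9, y↦9}; A=∅; R=[let z]⟩
11. ⟨C=u; E={z↦1, u↦9, y↦9}; A=∅; R=∅⟩
→ final value 9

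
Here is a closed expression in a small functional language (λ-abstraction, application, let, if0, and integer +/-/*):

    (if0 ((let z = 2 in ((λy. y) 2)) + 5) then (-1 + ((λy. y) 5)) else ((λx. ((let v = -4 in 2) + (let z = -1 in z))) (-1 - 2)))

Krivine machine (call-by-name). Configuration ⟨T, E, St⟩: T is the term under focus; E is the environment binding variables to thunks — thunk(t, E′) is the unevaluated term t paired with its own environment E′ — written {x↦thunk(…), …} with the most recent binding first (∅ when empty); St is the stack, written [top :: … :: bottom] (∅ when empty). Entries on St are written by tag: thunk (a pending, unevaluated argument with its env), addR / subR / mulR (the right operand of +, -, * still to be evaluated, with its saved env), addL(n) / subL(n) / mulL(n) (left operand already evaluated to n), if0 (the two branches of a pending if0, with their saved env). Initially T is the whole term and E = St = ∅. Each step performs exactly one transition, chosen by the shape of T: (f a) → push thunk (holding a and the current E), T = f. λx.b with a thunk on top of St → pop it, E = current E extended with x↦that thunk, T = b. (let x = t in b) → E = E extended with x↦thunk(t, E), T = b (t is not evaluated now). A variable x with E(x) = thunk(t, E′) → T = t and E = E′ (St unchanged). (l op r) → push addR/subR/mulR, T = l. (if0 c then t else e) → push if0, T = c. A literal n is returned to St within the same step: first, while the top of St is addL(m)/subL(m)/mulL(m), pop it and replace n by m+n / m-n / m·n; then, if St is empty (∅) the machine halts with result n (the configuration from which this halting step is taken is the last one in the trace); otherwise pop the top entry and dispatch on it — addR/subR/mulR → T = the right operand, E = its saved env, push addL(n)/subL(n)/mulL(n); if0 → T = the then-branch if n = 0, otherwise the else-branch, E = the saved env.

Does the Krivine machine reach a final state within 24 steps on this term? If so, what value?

Answer: 1

Derivation:
step 0: ⟨T=(if0 ((let z = 2 in ((λy. y) 2)) + 5) then (-1 + ((λy. y) 5)) else ((λx. ((let v = -4 in 2) + (let z = -1 in z))) (-1 - 2))); E=∅; St=∅⟩
step 1: ⟨T=((let z = 2 in ((λy. y) 2)) + 5); E=∅; St=[if0]⟩
step 2: ⟨T=(let z = 2 in ((λy. y) 2)); E=∅; St=[addR :: if0]⟩
step 3: ⟨T=((λy. y) 2); E={z↦thunk(2, ∅)}; St=[addR :: if0]⟩
step 4: ⟨T=(λy. y); E={z↦thunk(2, ∅)}; St=[thunk :: addR :: if0]⟩
step 5: ⟨T=y; E={y↦thunk(2, {z↦thunk(2, ∅)}), z↦thunk(2, ∅)}; St=[addR :: if0]⟩
step 6: ⟨T=2; E={z↦thunk(2, ∅)}; St=[addR :: if0]⟩
step 7: ⟨T=5; E=∅; St=[addL(2) :: if0]⟩
step 8: ⟨T=((λx. ((let v = -4 in 2) + (let z = -1 in z))) (-1 - 2)); E=∅; St=∅⟩
step 9: ⟨T=(λx. ((let v = -4 in 2) + (let z = -1 in z))); E=∅; St=[thunk]⟩
step 10: ⟨T=((let v = -4 in 2) + (let z = -1 in z)); E={x↦thunk((-1 - 2), ∅)}; St=∅⟩
step 11: ⟨T=(let v = -4 in 2); E={x↦thunk((-1 - 2), ∅)}; St=[addR]⟩
step 12: ⟨T=2; E={v↦thunk(-4, {x↦thunk((-1 - 2), ∅)}), x↦thunk((-1 - 2), ∅)}; St=[addR]⟩
step 13: ⟨T=(let z = -1 in z); E={x↦thunk((-1 - 2), ∅)}; St=[addL(2)]⟩
step 14: ⟨T=z; E={z↦thunk(-1, {x↦thunk((-1 - 2), ∅)}), x↦thunk((-1 - 2), ∅)}; St=[addL(2)]⟩
step 15: ⟨T=-1; E={x↦thunk((-1 - 2), ∅)}; St=[addL(2)]⟩
→ final value 1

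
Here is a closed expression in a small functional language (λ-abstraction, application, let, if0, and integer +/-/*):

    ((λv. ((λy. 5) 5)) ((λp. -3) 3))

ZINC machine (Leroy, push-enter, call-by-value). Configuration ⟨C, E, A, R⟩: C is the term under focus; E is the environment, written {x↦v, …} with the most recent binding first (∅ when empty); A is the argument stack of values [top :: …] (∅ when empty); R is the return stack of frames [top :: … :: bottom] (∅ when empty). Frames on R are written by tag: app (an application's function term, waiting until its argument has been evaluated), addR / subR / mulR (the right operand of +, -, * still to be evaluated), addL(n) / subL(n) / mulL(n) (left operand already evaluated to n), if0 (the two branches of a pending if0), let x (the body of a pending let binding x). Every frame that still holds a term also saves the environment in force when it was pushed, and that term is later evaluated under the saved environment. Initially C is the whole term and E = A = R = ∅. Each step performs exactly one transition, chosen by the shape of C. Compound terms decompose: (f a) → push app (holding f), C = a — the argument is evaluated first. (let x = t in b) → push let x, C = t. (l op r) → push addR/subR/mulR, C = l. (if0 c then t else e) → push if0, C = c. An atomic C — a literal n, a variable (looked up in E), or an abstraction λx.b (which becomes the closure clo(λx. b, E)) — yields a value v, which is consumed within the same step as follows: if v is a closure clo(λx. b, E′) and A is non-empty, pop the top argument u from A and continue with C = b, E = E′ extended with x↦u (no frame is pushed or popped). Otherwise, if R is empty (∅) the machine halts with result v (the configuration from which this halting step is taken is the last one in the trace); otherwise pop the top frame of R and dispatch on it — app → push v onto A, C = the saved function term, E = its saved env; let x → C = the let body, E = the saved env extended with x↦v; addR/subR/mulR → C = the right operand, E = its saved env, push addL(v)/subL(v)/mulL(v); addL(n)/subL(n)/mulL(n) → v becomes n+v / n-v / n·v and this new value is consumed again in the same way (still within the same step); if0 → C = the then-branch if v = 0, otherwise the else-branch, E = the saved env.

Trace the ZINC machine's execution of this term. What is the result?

Answer: 5

Machine steps:
t=0: ⟨C=((λv. ((λy. 5) 5)) ((λp. -3) 3)); E=∅; A=∅; R=∅⟩
t=1: ⟨C=((λp. -3) 3); E=∅; A=∅; R=[app]⟩
t=2: ⟨C=3; E=∅; A=∅; R=[app :: app]⟩
t=3: ⟨C=(λp. -3); E=∅; A=[3]; R=[app]⟩
t=4: ⟨C=-3; E={p↦3}; A=∅; R=[app]⟩
t=5: ⟨C=(λv. ((λy. 5) 5)); E=∅; A=[-3]; R=∅⟩
t=6: ⟨C=((λy. 5) 5); E={v↦-3}; A=∅; R=∅⟩
t=7: ⟨C=5; E={v↦-3}; A=∅; R=[app]⟩
t=8: ⟨C=(λy. 5); E={v↦-3}; A=[5]; R=∅⟩
t=9: ⟨C=5; E={y↦5, v↦-3}; A=∅; R=∅⟩
→ final value 5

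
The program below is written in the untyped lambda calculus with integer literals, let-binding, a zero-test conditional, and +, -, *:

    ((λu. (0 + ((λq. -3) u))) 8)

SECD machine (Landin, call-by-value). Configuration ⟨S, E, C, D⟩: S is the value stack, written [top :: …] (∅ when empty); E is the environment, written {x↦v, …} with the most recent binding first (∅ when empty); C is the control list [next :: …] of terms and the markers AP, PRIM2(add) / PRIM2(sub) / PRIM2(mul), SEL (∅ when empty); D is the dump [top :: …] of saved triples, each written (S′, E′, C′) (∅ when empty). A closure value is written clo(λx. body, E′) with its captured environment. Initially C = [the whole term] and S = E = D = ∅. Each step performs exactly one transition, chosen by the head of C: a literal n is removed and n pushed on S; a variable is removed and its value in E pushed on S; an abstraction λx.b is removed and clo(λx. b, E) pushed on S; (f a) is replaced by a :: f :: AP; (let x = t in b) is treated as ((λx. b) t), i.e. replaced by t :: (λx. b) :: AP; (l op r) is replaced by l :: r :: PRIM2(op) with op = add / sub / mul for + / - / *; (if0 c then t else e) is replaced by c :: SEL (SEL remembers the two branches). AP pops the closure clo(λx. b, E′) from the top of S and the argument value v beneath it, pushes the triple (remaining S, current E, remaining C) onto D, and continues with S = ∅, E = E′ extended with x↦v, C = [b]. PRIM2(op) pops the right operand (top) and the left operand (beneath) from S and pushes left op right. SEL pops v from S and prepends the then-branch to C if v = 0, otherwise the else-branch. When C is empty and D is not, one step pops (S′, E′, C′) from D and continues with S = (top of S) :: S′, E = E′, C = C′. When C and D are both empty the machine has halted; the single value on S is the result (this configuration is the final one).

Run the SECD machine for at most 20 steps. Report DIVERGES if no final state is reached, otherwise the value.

Answer: -3

Execution trace:
t=0: ⟨S=∅; E=∅; C=[((λu. (0 + ((λq. -3) u))) 8)]; D=∅⟩
t=1: ⟨S=∅; E=∅; C=[8 :: (λu. (0 + ((λq. -3) u))) :: AP]; D=∅⟩
t=2: ⟨S=[8]; E=∅; C=[(λu. (0 + ((λq. -3) u))) :: AP]; D=∅⟩
t=3: ⟨S=[clo(λu. (0 + ((λq. -3) u)), ∅) :: 8]; E=∅; C=[AP]; D=∅⟩
t=4: ⟨S=∅; E={u↦8}; C=[(0 + ((λq. -3) u))]; D=[(∅, ∅, ∅)]⟩
t=5: ⟨S=∅; E={u↦8}; C=[0 :: ((λq. -3) u) :: PRIM2(add)]; D=[(∅, ∅, ∅)]⟩
t=6: ⟨S=[0]; E={u↦8}; C=[((λq. -3) u) :: PRIM2(add)]; D=[(∅, ∅, ∅)]⟩
t=7: ⟨S=[0]; E={u↦8}; C=[u :: (λq. -3) :: AP :: PRIM2(add)]; D=[(∅, ∅, ∅)]⟩
t=8: ⟨S=[8 :: 0]; E={u↦8}; C=[(λq. -3) :: AP :: PRIM2(add)]; D=[(∅, ∅, ∅)]⟩
t=9: ⟨S=[clo(λq. -3, {u↦8}) :: 8 :: 0]; E={u↦8}; C=[AP :: PRIM2(add)]; D=[(∅, ∅, ∅)]⟩
t=10: ⟨S=∅; E={q↦8, u↦8}; C=[-3]; D=[([0], {u↦8}, [PRIM2(add)]) :: (∅, ∅, ∅)]⟩
t=11: ⟨S=[-3]; E={q↦8, u↦8}; C=∅; D=[([0], {u↦8}, [PRIM2(add)]) :: (∅, ∅, ∅)]⟩
t=12: ⟨S=[-3 :: 0]; E={u↦8}; C=[PRIM2(add)]; D=[(∅, ∅, ∅)]⟩
t=13: ⟨S=[-3]; E={u↦8}; C=∅; D=[(∅, ∅, ∅)]⟩
t=14: ⟨S=[-3]; E=∅; C=∅; D=∅⟩
→ final value -3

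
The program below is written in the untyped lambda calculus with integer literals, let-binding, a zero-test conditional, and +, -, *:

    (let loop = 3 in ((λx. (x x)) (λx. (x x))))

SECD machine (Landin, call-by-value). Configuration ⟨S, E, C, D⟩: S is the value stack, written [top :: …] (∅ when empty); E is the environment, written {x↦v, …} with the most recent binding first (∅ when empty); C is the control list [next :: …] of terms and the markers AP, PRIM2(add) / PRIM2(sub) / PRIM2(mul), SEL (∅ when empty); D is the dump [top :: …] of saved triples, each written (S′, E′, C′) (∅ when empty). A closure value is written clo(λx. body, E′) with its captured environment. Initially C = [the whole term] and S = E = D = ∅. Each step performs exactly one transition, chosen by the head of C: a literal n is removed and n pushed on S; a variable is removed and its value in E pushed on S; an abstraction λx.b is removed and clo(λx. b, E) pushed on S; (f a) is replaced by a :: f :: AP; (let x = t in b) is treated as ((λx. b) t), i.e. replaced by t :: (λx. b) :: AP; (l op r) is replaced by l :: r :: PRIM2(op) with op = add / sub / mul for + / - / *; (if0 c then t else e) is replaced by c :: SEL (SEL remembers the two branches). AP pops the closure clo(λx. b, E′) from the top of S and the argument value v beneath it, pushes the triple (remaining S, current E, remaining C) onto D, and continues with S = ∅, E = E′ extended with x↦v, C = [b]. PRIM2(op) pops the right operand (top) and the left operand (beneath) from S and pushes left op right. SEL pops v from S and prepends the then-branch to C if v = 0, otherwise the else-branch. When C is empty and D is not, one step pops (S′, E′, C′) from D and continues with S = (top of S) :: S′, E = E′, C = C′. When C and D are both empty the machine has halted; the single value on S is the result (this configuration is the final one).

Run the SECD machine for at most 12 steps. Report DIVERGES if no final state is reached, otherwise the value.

Answer: DIVERGES (no final state within 12 steps)

Machine steps:
[0] [S=∅ | E=∅ | C=[(let loop = 3 in ((λx. (x x)) (λx. (x x))))] | D=∅]
[1] [S=∅ | E=∅ | C=[3 :: (λloop. ((λx. (x x)) (λx. (x x)))) :: AP] | D=∅]
[2] [S=[3] | E=∅ | C=[(λloop. ((λx. (x x)) (λx. (x x)))) :: AP] | D=∅]
[3] [S=[clo(λloop. ((λx. (x x)) (λx. (x x))), ∅) :: 3] | E=∅ | C=[AP] | D=∅]
[4] [S=∅ | E={loop↦3} | C=[((λx. (x x)) (λx. (x x)))] | D=[(∅, ∅, ∅)]]
[5] [S=∅ | E={loop↦3} | C=[(λx. (x x)) :: (λx. (x x)) :: AP] | D=[(∅, ∅, ∅)]]
[6] [S=[clo(λx. (x x), {loop↦3})] | E={loop↦3} | C=[(λx. (x x)) :: AP] | D=[(∅, ∅, ∅)]]
[7] [S=[clo(λx. (x x), {loop↦3}) :: clo(λx. (x x), {loop↦3})] | E={loop↦3} | C=[AP] | D=[(∅, ∅, ∅)]]
[8] [S=∅ | E={x↦clo(λx. (x x), {loop↦3}), loop↦3} | C=[(x x)] | D=[(∅, {loop↦3}, ∅) :: (∅, ∅, ∅)]]
[9] [S=∅ | E={x↦clo(λx. (x x), {loop↦3}), loop↦3} | C=[x :: x :: AP] | D=[(∅, {loop↦3}, ∅) :: (∅, ∅, ∅)]]
[10] [S=[clo(λx. (x x), {loop↦3})] | E={x↦clo(λx. (x x), {loop↦3}), loop↦3} | C=[x :: AP] | D=[(∅, {loop↦3}, ∅) :: (∅, ∅, ∅)]]
[11] [S=[clo(λx. (x x), {loop↦3}) :: clo(λx. (x x), {loop↦3})] | E={x↦clo(λx. (x x), {loop↦3}), loop↦3} | C=[AP] | D=[(∅, {loop↦3}, ∅) :: (∅, ∅, ∅)]]
[12] [S=∅ | E={x↦clo(λx. (x x), {loop↦3}), loop↦3} | C=[(x x)] | D=[(∅, {x↦clo(λx. (x x), {loop↦3}), loop↦3}, ∅) :: (∅, {loop↦3}, ∅) :: (∅, ∅, ∅)]]
→ 12 transitions taken and the configuration is still not final: no result within 12 steps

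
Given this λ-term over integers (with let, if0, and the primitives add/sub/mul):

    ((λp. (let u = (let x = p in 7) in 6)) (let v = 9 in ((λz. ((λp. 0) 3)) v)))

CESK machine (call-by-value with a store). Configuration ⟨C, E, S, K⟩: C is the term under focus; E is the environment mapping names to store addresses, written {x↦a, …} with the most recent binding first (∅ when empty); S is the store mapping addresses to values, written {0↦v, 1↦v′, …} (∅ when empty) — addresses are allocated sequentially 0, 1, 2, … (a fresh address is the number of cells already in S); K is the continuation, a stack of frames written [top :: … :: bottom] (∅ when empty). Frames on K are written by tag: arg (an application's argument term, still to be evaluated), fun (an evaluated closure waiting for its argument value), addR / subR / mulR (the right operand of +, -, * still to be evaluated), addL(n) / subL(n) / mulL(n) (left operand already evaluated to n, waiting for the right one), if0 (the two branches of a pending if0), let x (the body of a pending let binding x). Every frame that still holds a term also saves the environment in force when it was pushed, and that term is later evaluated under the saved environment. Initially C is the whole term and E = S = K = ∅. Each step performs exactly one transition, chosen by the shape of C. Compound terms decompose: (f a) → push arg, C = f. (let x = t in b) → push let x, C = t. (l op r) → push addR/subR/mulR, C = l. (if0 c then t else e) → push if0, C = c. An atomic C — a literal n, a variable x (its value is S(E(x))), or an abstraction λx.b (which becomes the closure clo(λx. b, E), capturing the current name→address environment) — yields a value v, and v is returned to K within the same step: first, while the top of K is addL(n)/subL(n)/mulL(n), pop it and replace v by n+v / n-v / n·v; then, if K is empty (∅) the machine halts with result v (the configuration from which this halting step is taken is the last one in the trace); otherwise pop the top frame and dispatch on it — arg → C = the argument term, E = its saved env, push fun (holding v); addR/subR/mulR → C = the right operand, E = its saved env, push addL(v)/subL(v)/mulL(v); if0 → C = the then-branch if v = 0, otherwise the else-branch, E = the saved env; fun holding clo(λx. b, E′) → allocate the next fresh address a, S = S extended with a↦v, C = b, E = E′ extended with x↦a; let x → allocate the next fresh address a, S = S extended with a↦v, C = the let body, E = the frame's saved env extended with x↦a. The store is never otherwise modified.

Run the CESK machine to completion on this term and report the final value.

step 0: <C=((λp. (let u = (let x = p in 7) in 6)) (let v = 9 in ((λz. ((λp. 0) 3)) v))), E=∅, S=∅, K=∅>
step 1: <C=(λp. (let u = (let x = p in 7) in 6)), E=∅, S=∅, K=[arg]>
step 2: <C=(let v = 9 in ((λz. ((λp. 0) 3)) v)), E=∅, S=∅, K=[fun]>
step 3: <C=9, E=∅, S=∅, K=[let v :: fun]>
step 4: <C=((λz. ((λp. 0) 3)) v), E={v↦0}, S={0↦9}, K=[fun]>
step 5: <C=(λz. ((λp. 0) 3)), E={v↦0}, S={0↦9}, K=[arg :: fun]>
step 6: <C=v, E={v↦0}, S={0↦9}, K=[fun :: fun]>
step 7: <C=((λp. 0) 3), E={z↦1, v↦0}, S={0↦9, 1↦9}, K=[fun]>
step 8: <C=(λp. 0), E={z↦1, v↦0}, S={0↦9, 1↦9}, K=[arg :: fun]>
step 9: <C=3, E={z↦1, v↦0}, S={0↦9, 1↦9}, K=[fun :: fun]>
step 10: <C=0, E={p↦2, z↦1, v↦0}, S={0↦9, 1↦9, 2↦3}, K=[fun]>
step 11: <C=(let u = (let x = p in 7) in 6), E={p↦3}, S={0↦9, 1↦9, 2↦3, 3↦0}, K=∅>
step 12: <C=(let x = p in 7), E={p↦3}, S={0↦9, 1↦9, 2↦3, 3↦0}, K=[let u]>
step 13: <C=p, E={p↦3}, S={0↦9, 1↦9, 2↦3, 3↦0}, K=[let x :: let u]>
step 14: <C=7, E={x↦4, p↦3}, S={0↦9, 1↦9, 2↦3, 3↦0, 4↦0}, K=[let u]>
step 15: <C=6, E={u↦5, p↦3}, S={0↦9, 1↦9, 2↦3, 3↦0, 4↦0, 5↦7}, K=∅>
→ final value 6

Answer: 6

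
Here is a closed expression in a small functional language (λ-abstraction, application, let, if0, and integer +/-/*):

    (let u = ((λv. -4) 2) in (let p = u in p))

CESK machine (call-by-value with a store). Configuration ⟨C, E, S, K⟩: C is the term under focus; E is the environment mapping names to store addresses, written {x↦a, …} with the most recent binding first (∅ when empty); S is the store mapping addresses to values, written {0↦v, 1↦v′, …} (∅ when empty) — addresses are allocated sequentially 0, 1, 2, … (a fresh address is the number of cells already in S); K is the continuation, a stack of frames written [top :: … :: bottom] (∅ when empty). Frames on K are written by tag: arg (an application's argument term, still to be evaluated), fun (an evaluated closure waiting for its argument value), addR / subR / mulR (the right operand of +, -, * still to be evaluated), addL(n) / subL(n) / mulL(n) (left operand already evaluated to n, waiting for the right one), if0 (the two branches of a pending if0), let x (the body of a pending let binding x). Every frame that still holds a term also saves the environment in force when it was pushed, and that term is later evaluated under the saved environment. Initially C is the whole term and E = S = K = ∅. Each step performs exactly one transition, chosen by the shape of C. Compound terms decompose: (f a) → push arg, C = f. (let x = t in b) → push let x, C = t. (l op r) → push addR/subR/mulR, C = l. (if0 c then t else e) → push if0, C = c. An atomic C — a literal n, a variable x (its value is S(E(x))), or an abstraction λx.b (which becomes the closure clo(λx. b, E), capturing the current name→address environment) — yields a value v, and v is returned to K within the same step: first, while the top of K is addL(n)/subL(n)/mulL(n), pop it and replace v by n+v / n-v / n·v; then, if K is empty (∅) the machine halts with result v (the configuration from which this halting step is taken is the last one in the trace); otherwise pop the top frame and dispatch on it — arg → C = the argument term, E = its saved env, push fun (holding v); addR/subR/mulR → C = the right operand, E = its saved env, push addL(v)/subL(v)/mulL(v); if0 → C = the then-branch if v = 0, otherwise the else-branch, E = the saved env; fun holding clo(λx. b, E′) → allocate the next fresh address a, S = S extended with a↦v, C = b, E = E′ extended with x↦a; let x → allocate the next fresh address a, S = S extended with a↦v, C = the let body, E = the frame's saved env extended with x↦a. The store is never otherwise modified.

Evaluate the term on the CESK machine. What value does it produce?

Answer: -4

Derivation:
t=0: [C=(let u = ((λv. -4) 2) in (let p = u in p)) | E=∅ | S=∅ | K=∅]
t=1: [C=((λv. -4) 2) | E=∅ | S=∅ | K=[let u]]
t=2: [C=(λv. -4) | E=∅ | S=∅ | K=[arg :: let u]]
t=3: [C=2 | E=∅ | S=∅ | K=[fun :: let u]]
t=4: [C=-4 | E={v↦0} | S={0↦2} | K=[let u]]
t=5: [C=(let p = u in p) | E={u↦1} | S={0↦2, 1↦-4} | K=∅]
t=6: [C=u | E={u↦1} | S={0↦2, 1↦-4} | K=[let p]]
t=7: [C=p | E={p↦2, u↦1} | S={0↦2, 1↦-4, 2↦-4} | K=∅]
→ final value -4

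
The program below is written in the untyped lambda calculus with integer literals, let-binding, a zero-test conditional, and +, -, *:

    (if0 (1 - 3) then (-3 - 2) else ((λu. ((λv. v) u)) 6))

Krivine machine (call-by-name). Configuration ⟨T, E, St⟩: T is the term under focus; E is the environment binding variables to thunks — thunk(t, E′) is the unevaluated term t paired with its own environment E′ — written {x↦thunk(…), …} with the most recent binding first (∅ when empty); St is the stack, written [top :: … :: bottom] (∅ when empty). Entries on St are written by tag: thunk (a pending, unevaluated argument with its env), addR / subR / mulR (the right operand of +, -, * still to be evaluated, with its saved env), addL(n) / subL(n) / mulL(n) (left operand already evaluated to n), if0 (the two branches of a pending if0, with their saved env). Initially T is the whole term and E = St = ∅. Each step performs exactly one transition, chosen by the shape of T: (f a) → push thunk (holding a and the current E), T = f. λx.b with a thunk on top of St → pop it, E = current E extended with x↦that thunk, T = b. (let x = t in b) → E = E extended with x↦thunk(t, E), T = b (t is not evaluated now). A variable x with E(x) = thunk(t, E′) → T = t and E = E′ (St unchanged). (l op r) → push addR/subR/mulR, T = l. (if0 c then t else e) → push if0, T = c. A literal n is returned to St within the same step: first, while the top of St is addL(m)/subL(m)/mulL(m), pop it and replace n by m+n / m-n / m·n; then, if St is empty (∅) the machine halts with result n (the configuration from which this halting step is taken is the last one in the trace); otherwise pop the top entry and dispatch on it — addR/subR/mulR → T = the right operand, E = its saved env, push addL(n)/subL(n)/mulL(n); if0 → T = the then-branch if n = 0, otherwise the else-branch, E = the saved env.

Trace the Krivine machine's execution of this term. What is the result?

t=0: ⟨T=(if0 (1 - 3) then (-3 - 2) else ((λu. ((λv. v) u)) 6)); E=∅; St=∅⟩
t=1: ⟨T=(1 - 3); E=∅; St=[if0]⟩
t=2: ⟨T=1; E=∅; St=[subR :: if0]⟩
t=3: ⟨T=3; E=∅; St=[subL(1) :: if0]⟩
t=4: ⟨T=((λu. ((λv. v) u)) 6); E=∅; St=∅⟩
t=5: ⟨T=(λu. ((λv. v) u)); E=∅; St=[thunk]⟩
t=6: ⟨T=((λv. v) u); E={u↦thunk(6, ∅)}; St=∅⟩
t=7: ⟨T=(λv. v); E={u↦thunk(6, ∅)}; St=[thunk]⟩
t=8: ⟨T=v; E={v↦thunk(u, {u↦thunk(6, ∅)}), u↦thunk(6, ∅)}; St=∅⟩
t=9: ⟨T=u; E={u↦thunk(6, ∅)}; St=∅⟩
t=10: ⟨T=6; E=∅; St=∅⟩
→ final value 6

Answer: 6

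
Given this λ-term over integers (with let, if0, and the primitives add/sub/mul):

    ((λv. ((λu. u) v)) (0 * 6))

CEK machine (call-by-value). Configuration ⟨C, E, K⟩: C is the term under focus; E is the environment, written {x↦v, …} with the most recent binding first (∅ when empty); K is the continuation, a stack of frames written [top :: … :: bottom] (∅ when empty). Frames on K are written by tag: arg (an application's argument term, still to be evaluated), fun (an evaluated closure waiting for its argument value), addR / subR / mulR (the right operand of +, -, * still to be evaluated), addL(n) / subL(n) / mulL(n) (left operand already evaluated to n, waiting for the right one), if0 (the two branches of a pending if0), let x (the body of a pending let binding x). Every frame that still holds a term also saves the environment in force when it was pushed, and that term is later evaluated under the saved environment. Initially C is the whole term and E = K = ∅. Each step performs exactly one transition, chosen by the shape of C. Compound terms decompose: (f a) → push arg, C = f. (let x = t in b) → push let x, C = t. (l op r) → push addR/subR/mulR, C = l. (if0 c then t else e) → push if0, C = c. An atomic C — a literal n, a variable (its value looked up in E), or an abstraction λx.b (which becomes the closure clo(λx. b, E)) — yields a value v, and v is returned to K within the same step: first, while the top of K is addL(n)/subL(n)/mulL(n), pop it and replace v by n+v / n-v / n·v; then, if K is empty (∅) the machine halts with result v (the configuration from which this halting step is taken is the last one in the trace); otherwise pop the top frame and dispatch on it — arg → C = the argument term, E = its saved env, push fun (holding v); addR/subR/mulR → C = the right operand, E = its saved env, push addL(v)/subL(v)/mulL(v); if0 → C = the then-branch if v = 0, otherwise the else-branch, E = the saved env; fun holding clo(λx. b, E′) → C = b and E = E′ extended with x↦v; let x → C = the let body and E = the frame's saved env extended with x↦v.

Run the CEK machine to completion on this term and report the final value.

step 0: [C=((λv. ((λu. u) v)) (0 * 6)) | E=∅ | K=∅]
step 1: [C=(λv. ((λu. u) v)) | E=∅ | K=[arg]]
step 2: [C=(0 * 6) | E=∅ | K=[fun]]
step 3: [C=0 | E=∅ | K=[mulR :: fun]]
step 4: [C=6 | E=∅ | K=[mulL(0) :: fun]]
step 5: [C=((λu. u) v) | E={v↦0} | K=∅]
step 6: [C=(λu. u) | E={v↦0} | K=[arg]]
step 7: [C=v | E={v↦0} | K=[fun]]
step 8: [C=u | E={u↦0, v↦0} | K=∅]
→ final value 0

Answer: 0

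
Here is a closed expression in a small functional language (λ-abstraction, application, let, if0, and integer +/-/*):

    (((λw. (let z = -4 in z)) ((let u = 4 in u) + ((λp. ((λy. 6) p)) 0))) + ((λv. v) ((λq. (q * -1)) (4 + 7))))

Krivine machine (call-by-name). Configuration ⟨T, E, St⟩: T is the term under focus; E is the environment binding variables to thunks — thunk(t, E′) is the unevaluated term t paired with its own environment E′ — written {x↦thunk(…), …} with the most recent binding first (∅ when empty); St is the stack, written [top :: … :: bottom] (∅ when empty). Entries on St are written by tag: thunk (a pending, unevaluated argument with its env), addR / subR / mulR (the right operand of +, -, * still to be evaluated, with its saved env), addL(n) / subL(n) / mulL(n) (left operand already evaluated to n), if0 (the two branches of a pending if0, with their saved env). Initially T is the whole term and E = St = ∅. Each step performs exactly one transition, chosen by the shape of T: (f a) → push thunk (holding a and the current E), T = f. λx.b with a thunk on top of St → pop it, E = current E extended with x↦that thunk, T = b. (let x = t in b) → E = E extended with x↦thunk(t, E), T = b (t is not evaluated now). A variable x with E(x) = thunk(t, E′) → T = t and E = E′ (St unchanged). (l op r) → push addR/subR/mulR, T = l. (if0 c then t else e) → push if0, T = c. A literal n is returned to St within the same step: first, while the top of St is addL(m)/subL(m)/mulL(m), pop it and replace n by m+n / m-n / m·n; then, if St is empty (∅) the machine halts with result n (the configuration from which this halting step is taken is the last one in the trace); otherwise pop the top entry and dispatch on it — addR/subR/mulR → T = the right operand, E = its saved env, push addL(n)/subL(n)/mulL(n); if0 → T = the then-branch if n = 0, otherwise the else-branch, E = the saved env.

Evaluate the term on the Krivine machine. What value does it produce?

step 0: ⟨T=(((λw. (let z = -4 in z)) ((let u = 4 in u) + ((λp. ((λy. 6) p)) 0))) + ((λv. v) ((λq. (q * -1)) (4 + 7)))); E=∅; St=∅⟩
step 1: ⟨T=((λw. (let z = -4 in z)) ((let u = 4 in u) + ((λp. ((λy. 6) p)) 0))); E=∅; St=[addR]⟩
step 2: ⟨T=(λw. (let z = -4 in z)); E=∅; St=[thunk :: addR]⟩
step 3: ⟨T=(let z = -4 in z); E={w↦thunk(((let u = 4 in u) + ((λp. ((λy. 6) p)) 0)), ∅)}; St=[addR]⟩
step 4: ⟨T=z; E={z↦thunk(-4, {w↦thunk(((let u = 4 in u) + ((λp. ((λy. 6) p)) 0)), ∅)}), w↦thunk(((let u = 4 in u) + ((λp. ((λy. 6) p)) 0)), ∅)}; St=[addR]⟩
step 5: ⟨T=-4; E={w↦thunk(((let u = 4 in u) + ((λp. ((λy. 6) p)) 0)), ∅)}; St=[addR]⟩
step 6: ⟨T=((λv. v) ((λq. (q * -1)) (4 + 7))); E=∅; St=[addL(-4)]⟩
step 7: ⟨T=(λv. v); E=∅; St=[thunk :: addL(-4)]⟩
step 8: ⟨T=v; E={v↦thunk(((λq. (q * -1)) (4 + 7)), ∅)}; St=[addL(-4)]⟩
step 9: ⟨T=((λq. (q * -1)) (4 + 7)); E=∅; St=[addL(-4)]⟩
step 10: ⟨T=(λq. (q * -1)); E=∅; St=[thunk :: addL(-4)]⟩
step 11: ⟨T=(q * -1); E={q↦thunk((4 + 7), ∅)}; St=[addL(-4)]⟩
step 12: ⟨T=q; E={q↦thunk((4 + 7), ∅)}; St=[mulR :: addL(-4)]⟩
step 13: ⟨T=(4 + 7); E=∅; St=[mulR :: addL(-4)]⟩
step 14: ⟨T=4; E=∅; St=[addR :: mulR :: addL(-4)]⟩
step 15: ⟨T=7; E=∅; St=[addL(4) :: mulR :: addL(-4)]⟩
step 16: ⟨T=-1; E={q↦thunk((4 + 7), ∅)}; St=[mulL(11) :: addL(-4)]⟩
→ final value -15

Answer: -15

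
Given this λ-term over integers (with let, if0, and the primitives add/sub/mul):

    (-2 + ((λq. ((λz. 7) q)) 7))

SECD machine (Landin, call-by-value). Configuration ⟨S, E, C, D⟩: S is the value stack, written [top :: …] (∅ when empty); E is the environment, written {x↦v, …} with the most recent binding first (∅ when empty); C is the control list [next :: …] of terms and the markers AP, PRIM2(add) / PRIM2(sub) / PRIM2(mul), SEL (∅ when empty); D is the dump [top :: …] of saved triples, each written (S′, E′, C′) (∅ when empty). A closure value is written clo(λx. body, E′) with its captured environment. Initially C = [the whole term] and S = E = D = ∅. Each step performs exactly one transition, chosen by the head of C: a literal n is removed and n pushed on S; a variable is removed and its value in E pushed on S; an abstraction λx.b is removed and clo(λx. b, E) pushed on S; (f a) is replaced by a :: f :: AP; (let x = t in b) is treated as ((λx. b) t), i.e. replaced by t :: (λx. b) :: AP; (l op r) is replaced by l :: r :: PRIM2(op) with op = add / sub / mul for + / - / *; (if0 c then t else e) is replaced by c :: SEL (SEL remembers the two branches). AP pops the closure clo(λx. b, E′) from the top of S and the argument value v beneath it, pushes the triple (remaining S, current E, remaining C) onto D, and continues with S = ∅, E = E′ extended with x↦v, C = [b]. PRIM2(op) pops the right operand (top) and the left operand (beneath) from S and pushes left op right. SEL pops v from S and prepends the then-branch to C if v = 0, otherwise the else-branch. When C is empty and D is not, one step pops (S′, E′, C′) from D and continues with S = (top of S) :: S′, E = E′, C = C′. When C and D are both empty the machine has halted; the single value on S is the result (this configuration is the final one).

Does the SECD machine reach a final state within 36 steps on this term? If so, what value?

t=0: [S=∅ | E=∅ | C=[(-2 + ((λq. ((λz. 7) q)) 7))] | D=∅]
t=1: [S=∅ | E=∅ | C=[-2 :: ((λq. ((λz. 7) q)) 7) :: PRIM2(add)] | D=∅]
t=2: [S=[-2] | E=∅ | C=[((λq. ((λz. 7) q)) 7) :: PRIM2(add)] | D=∅]
t=3: [S=[-2] | E=∅ | C=[7 :: (λq. ((λz. 7) q)) :: AP :: PRIM2(add)] | D=∅]
t=4: [S=[7 :: -2] | E=∅ | C=[(λq. ((λz. 7) q)) :: AP :: PRIM2(add)] | D=∅]
t=5: [S=[clo(λq. ((λz. 7) q), ∅) :: 7 :: -2] | E=∅ | C=[AP :: PRIM2(add)] | D=∅]
t=6: [S=∅ | E={q↦7} | C=[((λz. 7) q)] | D=[([-2], ∅, [PRIM2(add)])]]
t=7: [S=∅ | E={q↦7} | C=[q :: (λz. 7) :: AP] | D=[([-2], ∅, [PRIM2(add)])]]
t=8: [S=[7] | E={q↦7} | C=[(λz. 7) :: AP] | D=[([-2], ∅, [PRIM2(add)])]]
t=9: [S=[clo(λz. 7, {q↦7}) :: 7] | E={q↦7} | C=[AP] | D=[([-2], ∅, [PRIM2(add)])]]
t=10: [S=∅ | E={z↦7, q↦7} | C=[7] | D=[(∅, {q↦7}, ∅) :: ([-2], ∅, [PRIM2(add)])]]
t=11: [S=[7] | E={z↦7, q↦7} | C=∅ | D=[(∅, {q↦7}, ∅) :: ([-2], ∅, [PRIM2(add)])]]
t=12: [S=[7] | E={q↦7} | C=∅ | D=[([-2], ∅, [PRIM2(add)])]]
t=13: [S=[7 :: -2] | E=∅ | C=[PRIM2(add)] | D=∅]
t=14: [S=[5] | E=∅ | C=∅ | D=∅]
→ final value 5

Answer: 5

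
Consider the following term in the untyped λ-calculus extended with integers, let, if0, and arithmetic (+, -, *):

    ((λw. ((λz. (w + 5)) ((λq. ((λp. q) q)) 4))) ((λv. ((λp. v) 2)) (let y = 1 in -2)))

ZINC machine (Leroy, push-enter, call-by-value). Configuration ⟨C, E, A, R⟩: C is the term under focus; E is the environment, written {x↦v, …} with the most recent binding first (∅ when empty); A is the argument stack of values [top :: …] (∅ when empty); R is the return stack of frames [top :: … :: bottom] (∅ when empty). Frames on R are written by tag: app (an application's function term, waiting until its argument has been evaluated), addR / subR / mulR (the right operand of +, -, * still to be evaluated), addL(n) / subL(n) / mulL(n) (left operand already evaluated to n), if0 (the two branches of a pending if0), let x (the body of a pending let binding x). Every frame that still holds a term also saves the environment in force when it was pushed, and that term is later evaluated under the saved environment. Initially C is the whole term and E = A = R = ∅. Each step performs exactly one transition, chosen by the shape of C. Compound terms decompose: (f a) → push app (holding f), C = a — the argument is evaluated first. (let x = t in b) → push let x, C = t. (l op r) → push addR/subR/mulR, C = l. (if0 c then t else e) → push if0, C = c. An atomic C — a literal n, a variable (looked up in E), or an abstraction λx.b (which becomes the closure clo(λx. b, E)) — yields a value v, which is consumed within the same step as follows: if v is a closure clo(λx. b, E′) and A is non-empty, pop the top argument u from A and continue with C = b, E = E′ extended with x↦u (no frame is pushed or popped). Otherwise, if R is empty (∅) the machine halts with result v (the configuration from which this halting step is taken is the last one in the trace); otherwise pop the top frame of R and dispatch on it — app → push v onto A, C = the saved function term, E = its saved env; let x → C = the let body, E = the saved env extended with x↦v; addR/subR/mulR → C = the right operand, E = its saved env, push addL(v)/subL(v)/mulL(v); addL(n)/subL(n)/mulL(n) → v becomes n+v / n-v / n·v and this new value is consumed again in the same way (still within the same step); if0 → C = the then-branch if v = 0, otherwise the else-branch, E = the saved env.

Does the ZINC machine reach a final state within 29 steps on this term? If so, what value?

0. [C=((λw. ((λz. (w + 5)) ((λq. ((λp. q) q)) 4))) ((λv. ((λp. v) 2)) (let y = 1 in -2))) | E=∅ | A=∅ | R=∅]
1. [C=((λv. ((λp. v) 2)) (let y = 1 in -2)) | E=∅ | A=∅ | R=[app]]
2. [C=(let y = 1 in -2) | E=∅ | A=∅ | R=[app :: app]]
3. [C=1 | E=∅ | A=∅ | R=[let y :: app :: app]]
4. [C=-2 | E={y↦1} | A=∅ | R=[app :: app]]
5. [C=(λv. ((λp. v) 2)) | E=∅ | A=[-2] | R=[app]]
6. [C=((λp. v) 2) | E={v↦-2} | A=∅ | R=[app]]
7. [C=2 | E={v↦-2} | A=∅ | R=[app :: app]]
8. [C=(λp. v) | E={v↦-2} | A=[2] | R=[app]]
9. [C=v | E={p↦2, v↦-2} | A=∅ | R=[app]]
10. [C=(λw. ((λz. (w + 5)) ((λq. ((λp. q) q)) 4))) | E=∅ | A=[-2] | R=∅]
11. [C=((λz. (w + 5)) ((λq. ((λp. q) q)) 4)) | E={w↦-2} | A=∅ | R=∅]
12. [C=((λq. ((λp. q) q)) 4) | E={w↦-2} | A=∅ | R=[app]]
13. [C=4 | E={w↦-2} | A=∅ | R=[app :: app]]
14. [C=(λq. ((λp. q) q)) | E={w↦-2} | A=[4] | R=[app]]
15. [C=((λp. q) q) | E={q↦4, w↦-2} | A=∅ | R=[app]]
16. [C=q | E={q↦4, w↦-2} | A=∅ | R=[app :: app]]
17. [C=(λp. q) | E={q↦4, w↦-2} | A=[4] | R=[app]]
18. [C=q | E={p↦4, q↦4, w↦-2} | A=∅ | R=[app]]
19. [C=(λz. (w + 5)) | E={w↦-2} | A=[4] | R=∅]
20. [C=(w + 5) | E={z↦4, w↦-2} | A=∅ | R=∅]
21. [C=w | E={z↦4, w↦-2} | A=∅ | R=[addR]]
22. [C=5 | E={z↦4, w↦-2} | A=∅ | R=[addL(-2)]]
→ final value 3

Answer: 3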